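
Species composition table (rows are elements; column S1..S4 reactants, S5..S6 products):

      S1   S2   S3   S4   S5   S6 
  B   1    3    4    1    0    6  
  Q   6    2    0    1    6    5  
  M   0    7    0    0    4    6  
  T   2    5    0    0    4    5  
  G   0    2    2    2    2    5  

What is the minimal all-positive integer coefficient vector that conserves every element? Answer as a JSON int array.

Coefficients: [2, 4, 1, 6, 1, 4]

B: 2·1+4·3+1·4+6·1 = 24 | 1·0+4·6 = 24
Q: 2·6+4·2+1·0+6·1 = 26 | 1·6+4·5 = 26
M: 2·0+4·7+1·0+6·0 = 28 | 1·4+4·6 = 28
T: 2·2+4·5+1·0+6·0 = 24 | 1·4+4·5 = 24
G: 2·0+4·2+1·2+6·2 = 22 | 1·2+4·5 = 22
gcd(2,4,1,6,1,4) = 1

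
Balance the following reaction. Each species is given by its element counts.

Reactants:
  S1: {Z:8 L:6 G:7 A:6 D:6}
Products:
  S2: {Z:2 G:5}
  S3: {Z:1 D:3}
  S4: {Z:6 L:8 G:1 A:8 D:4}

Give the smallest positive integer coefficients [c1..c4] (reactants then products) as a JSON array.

Coefficients: [4, 5, 4, 3]

Z: 4·8 = 32 | 5·2+4·1+3·6 = 32
L: 4·6 = 24 | 5·0+4·0+3·8 = 24
G: 4·7 = 28 | 5·5+4·0+3·1 = 28
A: 4·6 = 24 | 5·0+4·0+3·8 = 24
D: 4·6 = 24 | 5·0+4·3+3·4 = 24
gcd(4,5,4,3) = 1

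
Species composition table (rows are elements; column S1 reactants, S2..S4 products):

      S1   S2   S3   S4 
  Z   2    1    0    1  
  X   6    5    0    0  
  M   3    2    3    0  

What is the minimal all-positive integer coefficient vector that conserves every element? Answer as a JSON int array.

Coefficients: [5, 6, 1, 4]

Z: 5·2 = 10 | 6·1+1·0+4·1 = 10
X: 5·6 = 30 | 6·5+1·0+4·0 = 30
M: 5·3 = 15 | 6·2+1·3+4·0 = 15
gcd(5,6,1,4) = 1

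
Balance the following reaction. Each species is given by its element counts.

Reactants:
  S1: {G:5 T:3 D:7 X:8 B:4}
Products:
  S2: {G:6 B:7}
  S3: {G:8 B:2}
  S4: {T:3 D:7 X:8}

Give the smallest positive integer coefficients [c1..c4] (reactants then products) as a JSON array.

Coefficients: [4, 2, 1, 4]

G: 4·5 = 20 | 2·6+1·8+4·0 = 20
T: 4·3 = 12 | 2·0+1·0+4·3 = 12
D: 4·7 = 28 | 2·0+1·0+4·7 = 28
X: 4·8 = 32 | 2·0+1·0+4·8 = 32
B: 4·4 = 16 | 2·7+1·2+4·0 = 16
gcd(4,2,1,4) = 1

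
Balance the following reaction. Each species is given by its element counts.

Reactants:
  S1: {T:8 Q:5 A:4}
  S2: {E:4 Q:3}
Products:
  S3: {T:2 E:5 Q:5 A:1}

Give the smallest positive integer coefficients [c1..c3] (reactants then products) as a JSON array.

Coefficients: [1, 5, 4]

T: 1·8+5·0 = 8 | 4·2 = 8
E: 1·0+5·4 = 20 | 4·5 = 20
Q: 1·5+5·3 = 20 | 4·5 = 20
A: 1·4+5·0 = 4 | 4·1 = 4
gcd(1,5,4) = 1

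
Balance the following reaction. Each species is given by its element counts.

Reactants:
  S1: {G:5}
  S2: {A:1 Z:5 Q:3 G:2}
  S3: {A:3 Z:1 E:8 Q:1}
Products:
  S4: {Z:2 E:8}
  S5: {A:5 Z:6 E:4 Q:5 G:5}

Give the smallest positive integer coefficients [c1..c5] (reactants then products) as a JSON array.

A: 2·0+5·1+5·3 = 20 | 3·0+4·5 = 20
Z: 2·0+5·5+5·1 = 30 | 3·2+4·6 = 30
E: 2·0+5·0+5·8 = 40 | 3·8+4·4 = 40
Q: 2·0+5·3+5·1 = 20 | 3·0+4·5 = 20
G: 2·5+5·2+5·0 = 20 | 3·0+4·5 = 20
gcd(2,5,5,3,4) = 1

Coefficients: [2, 5, 5, 3, 4]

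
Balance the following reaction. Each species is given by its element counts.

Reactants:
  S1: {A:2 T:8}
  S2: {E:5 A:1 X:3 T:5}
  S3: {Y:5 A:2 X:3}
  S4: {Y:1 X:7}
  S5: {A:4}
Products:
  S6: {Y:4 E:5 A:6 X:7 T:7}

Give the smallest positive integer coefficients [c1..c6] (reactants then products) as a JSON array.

Coefficients: [1, 4, 3, 1, 3, 4]

Y: 1·0+4·0+3·5+1·1+3·0 = 16 | 4·4 = 16
E: 1·0+4·5+3·0+1·0+3·0 = 20 | 4·5 = 20
A: 1·2+4·1+3·2+1·0+3·4 = 24 | 4·6 = 24
X: 1·0+4·3+3·3+1·7+3·0 = 28 | 4·7 = 28
T: 1·8+4·5+3·0+1·0+3·0 = 28 | 4·7 = 28
gcd(1,4,3,1,3,4) = 1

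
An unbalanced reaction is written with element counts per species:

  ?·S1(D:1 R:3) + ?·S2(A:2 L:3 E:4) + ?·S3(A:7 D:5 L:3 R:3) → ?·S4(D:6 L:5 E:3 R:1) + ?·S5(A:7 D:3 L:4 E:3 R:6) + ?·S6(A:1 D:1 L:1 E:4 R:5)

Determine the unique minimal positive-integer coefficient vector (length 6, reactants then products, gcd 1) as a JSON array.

Coefficients: [6, 4, 2, 1, 3, 1]

A: 6·0+4·2+2·7 = 22 | 1·0+3·7+1·1 = 22
D: 6·1+4·0+2·5 = 16 | 1·6+3·3+1·1 = 16
L: 6·0+4·3+2·3 = 18 | 1·5+3·4+1·1 = 18
E: 6·0+4·4+2·0 = 16 | 1·3+3·3+1·4 = 16
R: 6·3+4·0+2·3 = 24 | 1·1+3·6+1·5 = 24
gcd(6,4,2,1,3,1) = 1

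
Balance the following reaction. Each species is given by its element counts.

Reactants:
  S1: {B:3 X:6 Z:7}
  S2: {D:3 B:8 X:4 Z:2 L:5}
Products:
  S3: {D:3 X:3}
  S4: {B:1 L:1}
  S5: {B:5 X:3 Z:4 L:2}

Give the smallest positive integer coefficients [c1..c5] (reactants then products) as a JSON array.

D: 2·0+3·3 = 9 | 3·3+5·0+5·0 = 9
B: 2·3+3·8 = 30 | 3·0+5·1+5·5 = 30
X: 2·6+3·4 = 24 | 3·3+5·0+5·3 = 24
Z: 2·7+3·2 = 20 | 3·0+5·0+5·4 = 20
L: 2·0+3·5 = 15 | 3·0+5·1+5·2 = 15
gcd(2,3,3,5,5) = 1

Coefficients: [2, 3, 3, 5, 5]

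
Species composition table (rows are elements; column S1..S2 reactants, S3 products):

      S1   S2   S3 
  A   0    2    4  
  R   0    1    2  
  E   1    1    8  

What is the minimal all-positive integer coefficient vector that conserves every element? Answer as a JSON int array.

A: 6·0+2·2 = 4 | 1·4 = 4
R: 6·0+2·1 = 2 | 1·2 = 2
E: 6·1+2·1 = 8 | 1·8 = 8
gcd(6,2,1) = 1

Coefficients: [6, 2, 1]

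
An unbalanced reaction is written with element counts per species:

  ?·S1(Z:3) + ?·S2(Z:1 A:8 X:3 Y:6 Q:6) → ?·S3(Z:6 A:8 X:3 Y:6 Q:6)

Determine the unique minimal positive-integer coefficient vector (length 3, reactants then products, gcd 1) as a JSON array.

Coefficients: [5, 3, 3]

Z: 5·3+3·1 = 18 | 3·6 = 18
A: 5·0+3·8 = 24 | 3·8 = 24
X: 5·0+3·3 = 9 | 3·3 = 9
Y: 5·0+3·6 = 18 | 3·6 = 18
Q: 5·0+3·6 = 18 | 3·6 = 18
gcd(5,3,3) = 1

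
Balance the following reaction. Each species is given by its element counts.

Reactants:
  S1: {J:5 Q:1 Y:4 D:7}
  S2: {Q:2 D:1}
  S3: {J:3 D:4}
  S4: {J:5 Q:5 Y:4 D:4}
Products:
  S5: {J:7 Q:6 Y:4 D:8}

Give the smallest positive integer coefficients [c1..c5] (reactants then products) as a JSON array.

J: 1·5+5·0+4·3+5·5 = 42 | 6·7 = 42
Q: 1·1+5·2+4·0+5·5 = 36 | 6·6 = 36
Y: 1·4+5·0+4·0+5·4 = 24 | 6·4 = 24
D: 1·7+5·1+4·4+5·4 = 48 | 6·8 = 48
gcd(1,5,4,5,6) = 1

Coefficients: [1, 5, 4, 5, 6]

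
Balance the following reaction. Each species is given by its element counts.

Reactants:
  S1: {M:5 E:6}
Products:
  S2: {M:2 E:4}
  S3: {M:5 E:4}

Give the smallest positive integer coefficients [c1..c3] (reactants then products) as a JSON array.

Coefficients: [6, 5, 4]

M: 6·5 = 30 | 5·2+4·5 = 30
E: 6·6 = 36 | 5·4+4·4 = 36
gcd(6,5,4) = 1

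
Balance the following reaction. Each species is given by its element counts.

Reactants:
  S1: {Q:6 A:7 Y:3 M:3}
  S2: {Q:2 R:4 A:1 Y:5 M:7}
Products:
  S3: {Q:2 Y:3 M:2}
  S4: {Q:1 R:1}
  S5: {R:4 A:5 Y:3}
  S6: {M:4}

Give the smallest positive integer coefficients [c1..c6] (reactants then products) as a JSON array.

Coefficients: [1, 3, 4, 4, 2, 4]

Q: 1·6+3·2 = 12 | 4·2+4·1+2·0+4·0 = 12
R: 1·0+3·4 = 12 | 4·0+4·1+2·4+4·0 = 12
A: 1·7+3·1 = 10 | 4·0+4·0+2·5+4·0 = 10
Y: 1·3+3·5 = 18 | 4·3+4·0+2·3+4·0 = 18
M: 1·3+3·7 = 24 | 4·2+4·0+2·0+4·4 = 24
gcd(1,3,4,4,2,4) = 1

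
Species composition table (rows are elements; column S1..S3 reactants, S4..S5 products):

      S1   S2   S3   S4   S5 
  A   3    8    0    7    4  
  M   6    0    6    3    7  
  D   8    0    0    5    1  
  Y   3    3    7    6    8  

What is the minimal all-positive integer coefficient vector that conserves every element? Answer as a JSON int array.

Coefficients: [1, 2, 3, 1, 3]

A: 1·3+2·8+3·0 = 19 | 1·7+3·4 = 19
M: 1·6+2·0+3·6 = 24 | 1·3+3·7 = 24
D: 1·8+2·0+3·0 = 8 | 1·5+3·1 = 8
Y: 1·3+2·3+3·7 = 30 | 1·6+3·8 = 30
gcd(1,2,3,1,3) = 1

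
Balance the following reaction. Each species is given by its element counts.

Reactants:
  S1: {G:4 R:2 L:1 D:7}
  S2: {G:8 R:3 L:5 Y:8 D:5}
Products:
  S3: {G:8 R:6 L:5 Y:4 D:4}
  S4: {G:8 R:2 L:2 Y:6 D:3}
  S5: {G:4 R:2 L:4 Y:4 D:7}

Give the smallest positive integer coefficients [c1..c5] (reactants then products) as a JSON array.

Coefficients: [3, 6, 1, 4, 5]

G: 3·4+6·8 = 60 | 1·8+4·8+5·4 = 60
R: 3·2+6·3 = 24 | 1·6+4·2+5·2 = 24
L: 3·1+6·5 = 33 | 1·5+4·2+5·4 = 33
Y: 3·0+6·8 = 48 | 1·4+4·6+5·4 = 48
D: 3·7+6·5 = 51 | 1·4+4·3+5·7 = 51
gcd(3,6,1,4,5) = 1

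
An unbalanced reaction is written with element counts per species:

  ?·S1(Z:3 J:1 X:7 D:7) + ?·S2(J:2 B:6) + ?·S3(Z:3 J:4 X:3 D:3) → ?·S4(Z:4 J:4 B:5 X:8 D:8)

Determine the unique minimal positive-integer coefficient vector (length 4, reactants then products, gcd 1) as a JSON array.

Z: 6·3+5·0+2·3 = 24 | 6·4 = 24
J: 6·1+5·2+2·4 = 24 | 6·4 = 24
B: 6·0+5·6+2·0 = 30 | 6·5 = 30
X: 6·7+5·0+2·3 = 48 | 6·8 = 48
D: 6·7+5·0+2·3 = 48 | 6·8 = 48
gcd(6,5,2,6) = 1

Coefficients: [6, 5, 2, 6]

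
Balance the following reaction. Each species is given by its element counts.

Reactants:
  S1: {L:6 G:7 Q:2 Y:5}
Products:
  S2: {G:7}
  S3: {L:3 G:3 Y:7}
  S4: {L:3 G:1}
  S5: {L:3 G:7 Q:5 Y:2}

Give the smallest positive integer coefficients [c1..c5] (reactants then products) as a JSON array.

L: 5·6 = 30 | 1·0+3·3+5·3+2·3 = 30
G: 5·7 = 35 | 1·7+3·3+5·1+2·7 = 35
Q: 5·2 = 10 | 1·0+3·0+5·0+2·5 = 10
Y: 5·5 = 25 | 1·0+3·7+5·0+2·2 = 25
gcd(5,1,3,5,2) = 1

Coefficients: [5, 1, 3, 5, 2]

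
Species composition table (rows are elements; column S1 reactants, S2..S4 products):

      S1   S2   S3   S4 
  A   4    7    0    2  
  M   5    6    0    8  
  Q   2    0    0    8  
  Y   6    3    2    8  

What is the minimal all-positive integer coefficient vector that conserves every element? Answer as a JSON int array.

Coefficients: [4, 2, 5, 1]

A: 4·4 = 16 | 2·7+5·0+1·2 = 16
M: 4·5 = 20 | 2·6+5·0+1·8 = 20
Q: 4·2 = 8 | 2·0+5·0+1·8 = 8
Y: 4·6 = 24 | 2·3+5·2+1·8 = 24
gcd(4,2,5,1) = 1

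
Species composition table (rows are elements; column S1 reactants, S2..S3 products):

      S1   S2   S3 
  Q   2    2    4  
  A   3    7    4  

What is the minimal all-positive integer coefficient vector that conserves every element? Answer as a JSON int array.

Q: 5·2 = 10 | 1·2+2·4 = 10
A: 5·3 = 15 | 1·7+2·4 = 15
gcd(5,1,2) = 1

Coefficients: [5, 1, 2]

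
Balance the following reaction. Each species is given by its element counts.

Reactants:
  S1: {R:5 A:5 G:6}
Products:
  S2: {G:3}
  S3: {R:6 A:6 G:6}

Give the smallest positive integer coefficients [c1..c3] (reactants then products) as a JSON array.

R: 6·5 = 30 | 2·0+5·6 = 30
A: 6·5 = 30 | 2·0+5·6 = 30
G: 6·6 = 36 | 2·3+5·6 = 36
gcd(6,2,5) = 1

Coefficients: [6, 2, 5]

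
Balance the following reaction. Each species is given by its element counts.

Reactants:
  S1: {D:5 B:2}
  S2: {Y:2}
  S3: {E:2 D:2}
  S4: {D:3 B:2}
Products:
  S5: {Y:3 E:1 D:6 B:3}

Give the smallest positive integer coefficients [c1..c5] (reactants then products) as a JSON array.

Y: 1·0+6·2+2·0+5·0 = 12 | 4·3 = 12
E: 1·0+6·0+2·2+5·0 = 4 | 4·1 = 4
D: 1·5+6·0+2·2+5·3 = 24 | 4·6 = 24
B: 1·2+6·0+2·0+5·2 = 12 | 4·3 = 12
gcd(1,6,2,5,4) = 1

Coefficients: [1, 6, 2, 5, 4]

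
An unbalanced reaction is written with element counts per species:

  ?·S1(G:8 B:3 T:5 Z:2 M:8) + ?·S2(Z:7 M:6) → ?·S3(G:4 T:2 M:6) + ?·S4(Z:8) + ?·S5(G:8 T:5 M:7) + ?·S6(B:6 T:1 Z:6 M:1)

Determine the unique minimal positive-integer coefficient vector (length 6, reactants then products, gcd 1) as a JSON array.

Coefficients: [6, 2, 6, 1, 3, 3]

G: 6·8+2·0 = 48 | 6·4+1·0+3·8+3·0 = 48
B: 6·3+2·0 = 18 | 6·0+1·0+3·0+3·6 = 18
T: 6·5+2·0 = 30 | 6·2+1·0+3·5+3·1 = 30
Z: 6·2+2·7 = 26 | 6·0+1·8+3·0+3·6 = 26
M: 6·8+2·6 = 60 | 6·6+1·0+3·7+3·1 = 60
gcd(6,2,6,1,3,3) = 1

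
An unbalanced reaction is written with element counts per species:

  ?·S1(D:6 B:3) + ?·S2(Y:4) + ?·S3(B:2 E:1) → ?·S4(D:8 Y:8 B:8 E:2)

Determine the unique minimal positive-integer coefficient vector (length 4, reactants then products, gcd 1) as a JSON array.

Coefficients: [4, 6, 6, 3]

D: 4·6+6·0+6·0 = 24 | 3·8 = 24
Y: 4·0+6·4+6·0 = 24 | 3·8 = 24
B: 4·3+6·0+6·2 = 24 | 3·8 = 24
E: 4·0+6·0+6·1 = 6 | 3·2 = 6
gcd(4,6,6,3) = 1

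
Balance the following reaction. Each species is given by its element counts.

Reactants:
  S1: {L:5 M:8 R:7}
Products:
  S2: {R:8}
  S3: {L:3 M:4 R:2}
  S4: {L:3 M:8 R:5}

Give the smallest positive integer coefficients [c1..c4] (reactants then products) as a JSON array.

Coefficients: [3, 1, 4, 1]

L: 3·5 = 15 | 1·0+4·3+1·3 = 15
M: 3·8 = 24 | 1·0+4·4+1·8 = 24
R: 3·7 = 21 | 1·8+4·2+1·5 = 21
gcd(3,1,4,1) = 1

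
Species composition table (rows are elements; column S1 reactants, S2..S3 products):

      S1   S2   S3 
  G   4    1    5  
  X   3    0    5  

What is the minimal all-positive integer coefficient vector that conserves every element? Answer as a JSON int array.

Coefficients: [5, 5, 3]

G: 5·4 = 20 | 5·1+3·5 = 20
X: 5·3 = 15 | 5·0+3·5 = 15
gcd(5,5,3) = 1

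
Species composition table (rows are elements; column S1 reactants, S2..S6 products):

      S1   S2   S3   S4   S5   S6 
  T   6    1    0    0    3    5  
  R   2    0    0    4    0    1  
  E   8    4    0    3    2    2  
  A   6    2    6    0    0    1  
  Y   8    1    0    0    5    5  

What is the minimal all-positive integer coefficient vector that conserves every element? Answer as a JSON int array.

Coefficients: [5, 5, 3, 2, 5, 2]

T: 5·6 = 30 | 5·1+3·0+2·0+5·3+2·5 = 30
R: 5·2 = 10 | 5·0+3·0+2·4+5·0+2·1 = 10
E: 5·8 = 40 | 5·4+3·0+2·3+5·2+2·2 = 40
A: 5·6 = 30 | 5·2+3·6+2·0+5·0+2·1 = 30
Y: 5·8 = 40 | 5·1+3·0+2·0+5·5+2·5 = 40
gcd(5,5,3,2,5,2) = 1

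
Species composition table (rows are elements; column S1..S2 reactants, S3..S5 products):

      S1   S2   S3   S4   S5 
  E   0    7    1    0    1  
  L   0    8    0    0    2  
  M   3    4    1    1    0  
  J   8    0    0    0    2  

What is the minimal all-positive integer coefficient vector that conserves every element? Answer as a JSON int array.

Coefficients: [1, 1, 3, 4, 4]

E: 1·0+1·7 = 7 | 3·1+4·0+4·1 = 7
L: 1·0+1·8 = 8 | 3·0+4·0+4·2 = 8
M: 1·3+1·4 = 7 | 3·1+4·1+4·0 = 7
J: 1·8+1·0 = 8 | 3·0+4·0+4·2 = 8
gcd(1,1,3,4,4) = 1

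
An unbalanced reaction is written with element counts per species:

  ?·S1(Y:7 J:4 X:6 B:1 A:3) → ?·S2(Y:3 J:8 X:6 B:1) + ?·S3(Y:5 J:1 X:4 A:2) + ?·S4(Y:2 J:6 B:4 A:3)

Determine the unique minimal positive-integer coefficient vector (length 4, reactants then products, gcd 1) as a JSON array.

Y: 5·7 = 35 | 1·3+6·5+1·2 = 35
J: 5·4 = 20 | 1·8+6·1+1·6 = 20
X: 5·6 = 30 | 1·6+6·4+1·0 = 30
B: 5·1 = 5 | 1·1+6·0+1·4 = 5
A: 5·3 = 15 | 1·0+6·2+1·3 = 15
gcd(5,1,6,1) = 1

Coefficients: [5, 1, 6, 1]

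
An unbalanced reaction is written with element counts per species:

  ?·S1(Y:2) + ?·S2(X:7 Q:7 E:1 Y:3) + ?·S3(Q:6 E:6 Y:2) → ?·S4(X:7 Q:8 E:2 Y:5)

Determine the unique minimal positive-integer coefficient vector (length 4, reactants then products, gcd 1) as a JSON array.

X: 5·0+6·7+1·0 = 42 | 6·7 = 42
Q: 5·0+6·7+1·6 = 48 | 6·8 = 48
E: 5·0+6·1+1·6 = 12 | 6·2 = 12
Y: 5·2+6·3+1·2 = 30 | 6·5 = 30
gcd(5,6,1,6) = 1

Coefficients: [5, 6, 1, 6]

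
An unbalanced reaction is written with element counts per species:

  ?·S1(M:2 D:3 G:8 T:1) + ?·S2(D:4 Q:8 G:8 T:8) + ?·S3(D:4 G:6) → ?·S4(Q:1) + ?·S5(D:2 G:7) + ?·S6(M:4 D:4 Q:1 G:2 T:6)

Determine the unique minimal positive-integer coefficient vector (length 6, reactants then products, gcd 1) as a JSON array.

M: 4·2+1·0+1·0 = 8 | 6·0+6·0+2·4 = 8
D: 4·3+1·4+1·4 = 20 | 6·0+6·2+2·4 = 20
Q: 4·0+1·8+1·0 = 8 | 6·1+6·0+2·1 = 8
G: 4·8+1·8+1·6 = 46 | 6·0+6·7+2·2 = 46
T: 4·1+1·8+1·0 = 12 | 6·0+6·0+2·6 = 12
gcd(4,1,1,6,6,2) = 1

Coefficients: [4, 1, 1, 6, 6, 2]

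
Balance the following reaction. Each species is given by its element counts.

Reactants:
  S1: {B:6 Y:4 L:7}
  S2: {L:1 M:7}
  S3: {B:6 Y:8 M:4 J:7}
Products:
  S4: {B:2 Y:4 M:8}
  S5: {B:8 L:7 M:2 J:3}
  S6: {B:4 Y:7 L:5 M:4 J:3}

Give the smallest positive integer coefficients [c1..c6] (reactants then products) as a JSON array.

Coefficients: [5, 6, 3, 4, 3, 4]

B: 5·6+6·0+3·6 = 48 | 4·2+3·8+4·4 = 48
Y: 5·4+6·0+3·8 = 44 | 4·4+3·0+4·7 = 44
L: 5·7+6·1+3·0 = 41 | 4·0+3·7+4·5 = 41
M: 5·0+6·7+3·4 = 54 | 4·8+3·2+4·4 = 54
J: 5·0+6·0+3·7 = 21 | 4·0+3·3+4·3 = 21
gcd(5,6,3,4,3,4) = 1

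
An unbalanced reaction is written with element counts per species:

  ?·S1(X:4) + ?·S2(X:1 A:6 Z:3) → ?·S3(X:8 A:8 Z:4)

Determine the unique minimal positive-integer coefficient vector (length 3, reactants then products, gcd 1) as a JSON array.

X: 5·4+4·1 = 24 | 3·8 = 24
A: 5·0+4·6 = 24 | 3·8 = 24
Z: 5·0+4·3 = 12 | 3·4 = 12
gcd(5,4,3) = 1

Coefficients: [5, 4, 3]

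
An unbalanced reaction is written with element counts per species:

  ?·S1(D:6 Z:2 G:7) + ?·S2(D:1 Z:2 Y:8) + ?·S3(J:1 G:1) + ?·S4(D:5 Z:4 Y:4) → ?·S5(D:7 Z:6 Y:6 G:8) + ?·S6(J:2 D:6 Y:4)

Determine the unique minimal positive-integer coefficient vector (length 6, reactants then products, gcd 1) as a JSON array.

J: 6·0+4·0+6·1+4·0 = 6 | 6·0+3·2 = 6
D: 6·6+4·1+6·0+4·5 = 60 | 6·7+3·6 = 60
Z: 6·2+4·2+6·0+4·4 = 36 | 6·6+3·0 = 36
Y: 6·0+4·8+6·0+4·4 = 48 | 6·6+3·4 = 48
G: 6·7+4·0+6·1+4·0 = 48 | 6·8+3·0 = 48
gcd(6,4,6,4,6,3) = 1

Coefficients: [6, 4, 6, 4, 6, 3]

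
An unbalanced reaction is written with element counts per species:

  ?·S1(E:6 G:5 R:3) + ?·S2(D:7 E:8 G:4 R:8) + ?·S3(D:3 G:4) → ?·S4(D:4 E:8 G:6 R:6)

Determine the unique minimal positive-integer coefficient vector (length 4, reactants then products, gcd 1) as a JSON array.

D: 4·0+3·7+1·3 = 24 | 6·4 = 24
E: 4·6+3·8+1·0 = 48 | 6·8 = 48
G: 4·5+3·4+1·4 = 36 | 6·6 = 36
R: 4·3+3·8+1·0 = 36 | 6·6 = 36
gcd(4,3,1,6) = 1

Coefficients: [4, 3, 1, 6]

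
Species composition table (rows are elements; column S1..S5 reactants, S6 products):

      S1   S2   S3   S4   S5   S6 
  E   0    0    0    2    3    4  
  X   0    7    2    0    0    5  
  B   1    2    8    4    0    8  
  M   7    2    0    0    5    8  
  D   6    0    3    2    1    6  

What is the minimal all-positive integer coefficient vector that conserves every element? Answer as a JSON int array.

E: 2·0+3·0+2·0+4·2+4·3 = 20 | 5·4 = 20
X: 2·0+3·7+2·2+4·0+4·0 = 25 | 5·5 = 25
B: 2·1+3·2+2·8+4·4+4·0 = 40 | 5·8 = 40
M: 2·7+3·2+2·0+4·0+4·5 = 40 | 5·8 = 40
D: 2·6+3·0+2·3+4·2+4·1 = 30 | 5·6 = 30
gcd(2,3,2,4,4,5) = 1

Coefficients: [2, 3, 2, 4, 4, 5]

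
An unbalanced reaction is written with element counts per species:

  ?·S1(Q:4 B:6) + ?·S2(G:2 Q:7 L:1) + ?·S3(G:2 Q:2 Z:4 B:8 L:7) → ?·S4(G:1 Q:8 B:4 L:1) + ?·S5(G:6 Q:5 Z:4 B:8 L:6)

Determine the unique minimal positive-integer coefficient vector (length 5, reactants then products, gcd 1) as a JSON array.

G: 4·0+5·2+1·2 = 12 | 6·1+1·6 = 12
Q: 4·4+5·7+1·2 = 53 | 6·8+1·5 = 53
Z: 4·0+5·0+1·4 = 4 | 6·0+1·4 = 4
B: 4·6+5·0+1·8 = 32 | 6·4+1·8 = 32
L: 4·0+5·1+1·7 = 12 | 6·1+1·6 = 12
gcd(4,5,1,6,1) = 1

Coefficients: [4, 5, 1, 6, 1]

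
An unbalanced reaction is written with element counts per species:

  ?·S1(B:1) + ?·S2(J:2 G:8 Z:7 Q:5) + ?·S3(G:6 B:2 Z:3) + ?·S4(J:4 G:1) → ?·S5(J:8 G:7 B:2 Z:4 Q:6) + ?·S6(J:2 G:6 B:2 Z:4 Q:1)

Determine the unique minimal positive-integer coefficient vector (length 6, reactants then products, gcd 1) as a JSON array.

Coefficients: [6, 2, 2, 3, 1, 4]

J: 6·0+2·2+2·0+3·4 = 16 | 1·8+4·2 = 16
G: 6·0+2·8+2·6+3·1 = 31 | 1·7+4·6 = 31
B: 6·1+2·0+2·2+3·0 = 10 | 1·2+4·2 = 10
Z: 6·0+2·7+2·3+3·0 = 20 | 1·4+4·4 = 20
Q: 6·0+2·5+2·0+3·0 = 10 | 1·6+4·1 = 10
gcd(6,2,2,3,1,4) = 1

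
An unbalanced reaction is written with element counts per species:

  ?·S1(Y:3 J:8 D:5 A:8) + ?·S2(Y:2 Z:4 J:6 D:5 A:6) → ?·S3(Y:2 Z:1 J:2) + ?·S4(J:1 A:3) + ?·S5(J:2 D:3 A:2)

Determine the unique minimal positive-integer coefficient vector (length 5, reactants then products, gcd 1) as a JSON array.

Coefficients: [2, 1, 4, 4, 5]

Y: 2·3+1·2 = 8 | 4·2+4·0+5·0 = 8
Z: 2·0+1·4 = 4 | 4·1+4·0+5·0 = 4
J: 2·8+1·6 = 22 | 4·2+4·1+5·2 = 22
D: 2·5+1·5 = 15 | 4·0+4·0+5·3 = 15
A: 2·8+1·6 = 22 | 4·0+4·3+5·2 = 22
gcd(2,1,4,4,5) = 1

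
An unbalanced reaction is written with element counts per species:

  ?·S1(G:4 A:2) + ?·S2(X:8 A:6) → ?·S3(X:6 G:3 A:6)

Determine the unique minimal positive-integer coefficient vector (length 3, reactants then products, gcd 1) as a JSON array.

X: 3·0+3·8 = 24 | 4·6 = 24
G: 3·4+3·0 = 12 | 4·3 = 12
A: 3·2+3·6 = 24 | 4·6 = 24
gcd(3,3,4) = 1

Coefficients: [3, 3, 4]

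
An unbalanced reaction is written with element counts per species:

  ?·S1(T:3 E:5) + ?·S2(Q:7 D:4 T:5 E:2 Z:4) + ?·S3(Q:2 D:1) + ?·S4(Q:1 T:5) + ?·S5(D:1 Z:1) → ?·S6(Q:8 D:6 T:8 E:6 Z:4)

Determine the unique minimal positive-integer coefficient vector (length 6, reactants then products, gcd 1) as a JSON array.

Q: 2·0+1·7+4·2+1·1+4·0 = 16 | 2·8 = 16
D: 2·0+1·4+4·1+1·0+4·1 = 12 | 2·6 = 12
T: 2·3+1·5+4·0+1·5+4·0 = 16 | 2·8 = 16
E: 2·5+1·2+4·0+1·0+4·0 = 12 | 2·6 = 12
Z: 2·0+1·4+4·0+1·0+4·1 = 8 | 2·4 = 8
gcd(2,1,4,1,4,2) = 1

Coefficients: [2, 1, 4, 1, 4, 2]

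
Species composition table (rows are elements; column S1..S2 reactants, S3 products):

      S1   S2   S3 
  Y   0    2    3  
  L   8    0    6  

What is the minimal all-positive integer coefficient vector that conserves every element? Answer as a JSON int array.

Y: 3·0+6·2 = 12 | 4·3 = 12
L: 3·8+6·0 = 24 | 4·6 = 24
gcd(3,6,4) = 1

Coefficients: [3, 6, 4]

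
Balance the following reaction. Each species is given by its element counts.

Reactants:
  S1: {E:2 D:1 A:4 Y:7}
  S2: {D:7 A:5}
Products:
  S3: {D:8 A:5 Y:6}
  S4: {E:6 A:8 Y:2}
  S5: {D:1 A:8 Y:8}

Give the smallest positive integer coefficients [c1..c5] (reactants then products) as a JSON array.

E: 6·2+5·0 = 12 | 5·0+2·6+1·0 = 12
D: 6·1+5·7 = 41 | 5·8+2·0+1·1 = 41
A: 6·4+5·5 = 49 | 5·5+2·8+1·8 = 49
Y: 6·7+5·0 = 42 | 5·6+2·2+1·8 = 42
gcd(6,5,5,2,1) = 1

Coefficients: [6, 5, 5, 2, 1]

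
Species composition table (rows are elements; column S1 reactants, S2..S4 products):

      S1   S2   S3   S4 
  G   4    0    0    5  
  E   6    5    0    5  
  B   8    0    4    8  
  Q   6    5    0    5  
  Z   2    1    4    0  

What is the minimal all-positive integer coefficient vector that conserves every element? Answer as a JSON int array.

G: 5·4 = 20 | 2·0+2·0+4·5 = 20
E: 5·6 = 30 | 2·5+2·0+4·5 = 30
B: 5·8 = 40 | 2·0+2·4+4·8 = 40
Q: 5·6 = 30 | 2·5+2·0+4·5 = 30
Z: 5·2 = 10 | 2·1+2·4+4·0 = 10
gcd(5,2,2,4) = 1

Coefficients: [5, 2, 2, 4]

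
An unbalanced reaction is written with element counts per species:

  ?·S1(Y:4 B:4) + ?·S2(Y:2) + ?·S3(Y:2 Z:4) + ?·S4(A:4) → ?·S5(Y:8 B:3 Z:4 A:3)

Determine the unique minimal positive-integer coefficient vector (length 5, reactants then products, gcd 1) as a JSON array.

Y: 3·4+6·2+4·2+3·0 = 32 | 4·8 = 32
B: 3·4+6·0+4·0+3·0 = 12 | 4·3 = 12
Z: 3·0+6·0+4·4+3·0 = 16 | 4·4 = 16
A: 3·0+6·0+4·0+3·4 = 12 | 4·3 = 12
gcd(3,6,4,3,4) = 1

Coefficients: [3, 6, 4, 3, 4]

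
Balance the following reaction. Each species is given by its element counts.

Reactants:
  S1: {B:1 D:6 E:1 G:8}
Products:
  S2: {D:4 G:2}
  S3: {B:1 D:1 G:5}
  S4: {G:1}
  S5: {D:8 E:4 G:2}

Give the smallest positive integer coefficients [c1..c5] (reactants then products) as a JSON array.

B: 4·1 = 4 | 3·0+4·1+4·0+1·0 = 4
D: 4·6 = 24 | 3·4+4·1+4·0+1·8 = 24
E: 4·1 = 4 | 3·0+4·0+4·0+1·4 = 4
G: 4·8 = 32 | 3·2+4·5+4·1+1·2 = 32
gcd(4,3,4,4,1) = 1

Coefficients: [4, 3, 4, 4, 1]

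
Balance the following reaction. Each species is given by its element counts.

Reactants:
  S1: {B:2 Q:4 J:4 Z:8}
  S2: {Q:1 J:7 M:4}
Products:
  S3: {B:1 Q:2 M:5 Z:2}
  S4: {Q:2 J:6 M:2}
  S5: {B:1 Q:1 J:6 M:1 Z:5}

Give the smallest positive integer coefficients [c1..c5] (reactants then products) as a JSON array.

Coefficients: [3, 6, 2, 5, 4]

B: 3·2+6·0 = 6 | 2·1+5·0+4·1 = 6
Q: 3·4+6·1 = 18 | 2·2+5·2+4·1 = 18
J: 3·4+6·7 = 54 | 2·0+5·6+4·6 = 54
M: 3·0+6·4 = 24 | 2·5+5·2+4·1 = 24
Z: 3·8+6·0 = 24 | 2·2+5·0+4·5 = 24
gcd(3,6,2,5,4) = 1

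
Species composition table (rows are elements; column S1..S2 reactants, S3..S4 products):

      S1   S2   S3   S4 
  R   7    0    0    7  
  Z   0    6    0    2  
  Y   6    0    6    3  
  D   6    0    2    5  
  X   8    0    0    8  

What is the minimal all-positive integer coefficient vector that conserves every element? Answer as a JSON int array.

R: 6·7+2·0 = 42 | 3·0+6·7 = 42
Z: 6·0+2·6 = 12 | 3·0+6·2 = 12
Y: 6·6+2·0 = 36 | 3·6+6·3 = 36
D: 6·6+2·0 = 36 | 3·2+6·5 = 36
X: 6·8+2·0 = 48 | 3·0+6·8 = 48
gcd(6,2,3,6) = 1

Coefficients: [6, 2, 3, 6]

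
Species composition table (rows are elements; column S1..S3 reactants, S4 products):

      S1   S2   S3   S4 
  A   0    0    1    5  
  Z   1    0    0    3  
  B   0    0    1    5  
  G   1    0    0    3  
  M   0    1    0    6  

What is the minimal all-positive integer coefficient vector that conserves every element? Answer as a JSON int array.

Coefficients: [3, 6, 5, 1]

A: 3·0+6·0+5·1 = 5 | 1·5 = 5
Z: 3·1+6·0+5·0 = 3 | 1·3 = 3
B: 3·0+6·0+5·1 = 5 | 1·5 = 5
G: 3·1+6·0+5·0 = 3 | 1·3 = 3
M: 3·0+6·1+5·0 = 6 | 1·6 = 6
gcd(3,6,5,1) = 1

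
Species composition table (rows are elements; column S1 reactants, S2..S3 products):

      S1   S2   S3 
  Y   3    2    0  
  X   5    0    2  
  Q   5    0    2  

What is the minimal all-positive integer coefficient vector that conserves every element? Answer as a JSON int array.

Coefficients: [2, 3, 5]

Y: 2·3 = 6 | 3·2+5·0 = 6
X: 2·5 = 10 | 3·0+5·2 = 10
Q: 2·5 = 10 | 3·0+5·2 = 10
gcd(2,3,5) = 1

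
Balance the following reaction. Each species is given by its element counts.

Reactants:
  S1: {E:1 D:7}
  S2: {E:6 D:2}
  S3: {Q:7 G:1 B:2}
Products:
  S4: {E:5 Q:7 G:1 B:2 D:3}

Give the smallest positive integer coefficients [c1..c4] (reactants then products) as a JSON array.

Coefficients: [1, 4, 5, 5]

E: 1·1+4·6+5·0 = 25 | 5·5 = 25
Q: 1·0+4·0+5·7 = 35 | 5·7 = 35
G: 1·0+4·0+5·1 = 5 | 5·1 = 5
B: 1·0+4·0+5·2 = 10 | 5·2 = 10
D: 1·7+4·2+5·0 = 15 | 5·3 = 15
gcd(1,4,5,5) = 1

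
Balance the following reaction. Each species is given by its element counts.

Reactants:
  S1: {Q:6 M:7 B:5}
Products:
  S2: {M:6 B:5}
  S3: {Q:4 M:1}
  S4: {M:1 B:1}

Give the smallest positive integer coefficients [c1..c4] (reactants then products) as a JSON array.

Coefficients: [2, 1, 3, 5]

Q: 2·6 = 12 | 1·0+3·4+5·0 = 12
M: 2·7 = 14 | 1·6+3·1+5·1 = 14
B: 2·5 = 10 | 1·5+3·0+5·1 = 10
gcd(2,1,3,5) = 1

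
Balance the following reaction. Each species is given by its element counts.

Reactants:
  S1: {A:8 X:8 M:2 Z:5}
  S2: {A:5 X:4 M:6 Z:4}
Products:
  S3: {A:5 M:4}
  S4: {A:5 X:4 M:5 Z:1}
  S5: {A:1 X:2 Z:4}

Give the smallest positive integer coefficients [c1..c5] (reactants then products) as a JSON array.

A: 2·8+5·5 = 41 | 1·5+6·5+6·1 = 41
X: 2·8+5·4 = 36 | 1·0+6·4+6·2 = 36
M: 2·2+5·6 = 34 | 1·4+6·5+6·0 = 34
Z: 2·5+5·4 = 30 | 1·0+6·1+6·4 = 30
gcd(2,5,1,6,6) = 1

Coefficients: [2, 5, 1, 6, 6]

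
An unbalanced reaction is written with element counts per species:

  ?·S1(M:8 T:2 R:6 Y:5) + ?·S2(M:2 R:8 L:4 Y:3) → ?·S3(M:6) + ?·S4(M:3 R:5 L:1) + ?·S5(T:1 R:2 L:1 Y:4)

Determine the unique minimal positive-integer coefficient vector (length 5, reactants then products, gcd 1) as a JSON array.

Coefficients: [3, 3, 2, 6, 6]

M: 3·8+3·2 = 30 | 2·6+6·3+6·0 = 30
T: 3·2+3·0 = 6 | 2·0+6·0+6·1 = 6
R: 3·6+3·8 = 42 | 2·0+6·5+6·2 = 42
L: 3·0+3·4 = 12 | 2·0+6·1+6·1 = 12
Y: 3·5+3·3 = 24 | 2·0+6·0+6·4 = 24
gcd(3,3,2,6,6) = 1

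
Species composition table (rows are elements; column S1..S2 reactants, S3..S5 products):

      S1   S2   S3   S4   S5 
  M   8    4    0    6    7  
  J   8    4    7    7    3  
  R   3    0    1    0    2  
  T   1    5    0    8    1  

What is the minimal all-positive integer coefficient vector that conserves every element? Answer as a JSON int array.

M: 5·8+5·4 = 60 | 3·0+3·6+6·7 = 60
J: 5·8+5·4 = 60 | 3·7+3·7+6·3 = 60
R: 5·3+5·0 = 15 | 3·1+3·0+6·2 = 15
T: 5·1+5·5 = 30 | 3·0+3·8+6·1 = 30
gcd(5,5,3,3,6) = 1

Coefficients: [5, 5, 3, 3, 6]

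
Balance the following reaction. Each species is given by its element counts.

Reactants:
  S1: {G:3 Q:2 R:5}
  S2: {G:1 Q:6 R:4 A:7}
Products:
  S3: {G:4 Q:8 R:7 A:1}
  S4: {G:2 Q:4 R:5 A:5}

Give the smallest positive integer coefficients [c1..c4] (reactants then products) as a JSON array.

Coefficients: [3, 3, 1, 4]

G: 3·3+3·1 = 12 | 1·4+4·2 = 12
Q: 3·2+3·6 = 24 | 1·8+4·4 = 24
R: 3·5+3·4 = 27 | 1·7+4·5 = 27
A: 3·0+3·7 = 21 | 1·1+4·5 = 21
gcd(3,3,1,4) = 1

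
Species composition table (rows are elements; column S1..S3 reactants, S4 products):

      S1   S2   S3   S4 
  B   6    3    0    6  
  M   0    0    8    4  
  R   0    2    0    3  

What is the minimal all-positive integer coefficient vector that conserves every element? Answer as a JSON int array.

B: 1·6+6·3+2·0 = 24 | 4·6 = 24
M: 1·0+6·0+2·8 = 16 | 4·4 = 16
R: 1·0+6·2+2·0 = 12 | 4·3 = 12
gcd(1,6,2,4) = 1

Coefficients: [1, 6, 2, 4]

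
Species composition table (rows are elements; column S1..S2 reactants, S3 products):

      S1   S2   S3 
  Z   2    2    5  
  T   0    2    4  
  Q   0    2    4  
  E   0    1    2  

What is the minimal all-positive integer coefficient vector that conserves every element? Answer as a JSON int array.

Coefficients: [1, 4, 2]

Z: 1·2+4·2 = 10 | 2·5 = 10
T: 1·0+4·2 = 8 | 2·4 = 8
Q: 1·0+4·2 = 8 | 2·4 = 8
E: 1·0+4·1 = 4 | 2·2 = 4
gcd(1,4,2) = 1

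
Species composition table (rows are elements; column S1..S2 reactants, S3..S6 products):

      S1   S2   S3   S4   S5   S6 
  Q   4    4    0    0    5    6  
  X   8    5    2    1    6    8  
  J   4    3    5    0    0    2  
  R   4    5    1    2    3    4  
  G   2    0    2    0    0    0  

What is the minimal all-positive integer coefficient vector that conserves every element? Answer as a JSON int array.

Q: 5·4+3·4 = 32 | 5·0+5·0+4·5+2·6 = 32
X: 5·8+3·5 = 55 | 5·2+5·1+4·6+2·8 = 55
J: 5·4+3·3 = 29 | 5·5+5·0+4·0+2·2 = 29
R: 5·4+3·5 = 35 | 5·1+5·2+4·3+2·4 = 35
G: 5·2+3·0 = 10 | 5·2+5·0+4·0+2·0 = 10
gcd(5,3,5,5,4,2) = 1

Coefficients: [5, 3, 5, 5, 4, 2]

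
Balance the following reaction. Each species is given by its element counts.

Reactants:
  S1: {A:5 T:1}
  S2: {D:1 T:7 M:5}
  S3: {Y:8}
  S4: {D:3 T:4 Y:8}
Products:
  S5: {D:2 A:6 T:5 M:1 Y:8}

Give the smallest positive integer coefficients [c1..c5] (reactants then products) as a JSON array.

D: 6·0+1·1+2·0+3·3 = 10 | 5·2 = 10
A: 6·5+1·0+2·0+3·0 = 30 | 5·6 = 30
T: 6·1+1·7+2·0+3·4 = 25 | 5·5 = 25
M: 6·0+1·5+2·0+3·0 = 5 | 5·1 = 5
Y: 6·0+1·0+2·8+3·8 = 40 | 5·8 = 40
gcd(6,1,2,3,5) = 1

Coefficients: [6, 1, 2, 3, 5]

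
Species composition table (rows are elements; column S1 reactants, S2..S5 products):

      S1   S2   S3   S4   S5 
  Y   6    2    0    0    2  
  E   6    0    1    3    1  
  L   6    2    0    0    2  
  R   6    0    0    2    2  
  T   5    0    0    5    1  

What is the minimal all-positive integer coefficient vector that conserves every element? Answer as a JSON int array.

Y: 2·6 = 12 | 1·2+4·0+1·0+5·2 = 12
E: 2·6 = 12 | 1·0+4·1+1·3+5·1 = 12
L: 2·6 = 12 | 1·2+4·0+1·0+5·2 = 12
R: 2·6 = 12 | 1·0+4·0+1·2+5·2 = 12
T: 2·5 = 10 | 1·0+4·0+1·5+5·1 = 10
gcd(2,1,4,1,5) = 1

Coefficients: [2, 1, 4, 1, 5]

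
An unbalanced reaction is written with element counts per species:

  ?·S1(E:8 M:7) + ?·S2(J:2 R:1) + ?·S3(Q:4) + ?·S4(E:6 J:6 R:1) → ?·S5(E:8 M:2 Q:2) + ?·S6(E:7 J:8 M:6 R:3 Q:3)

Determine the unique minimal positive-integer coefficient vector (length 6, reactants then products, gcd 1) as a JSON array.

E: 2·8+5·0+2·0+1·6 = 22 | 1·8+2·7 = 22
J: 2·0+5·2+2·0+1·6 = 16 | 1·0+2·8 = 16
M: 2·7+5·0+2·0+1·0 = 14 | 1·2+2·6 = 14
R: 2·0+5·1+2·0+1·1 = 6 | 1·0+2·3 = 6
Q: 2·0+5·0+2·4+1·0 = 8 | 1·2+2·3 = 8
gcd(2,5,2,1,1,2) = 1

Coefficients: [2, 5, 2, 1, 1, 2]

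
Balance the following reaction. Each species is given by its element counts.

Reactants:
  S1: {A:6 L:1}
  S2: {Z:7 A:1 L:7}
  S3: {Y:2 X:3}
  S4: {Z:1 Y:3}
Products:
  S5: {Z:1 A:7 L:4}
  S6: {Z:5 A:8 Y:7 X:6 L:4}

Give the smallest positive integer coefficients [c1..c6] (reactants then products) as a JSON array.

Z: 6·0+2·7+6·0+3·1 = 17 | 2·1+3·5 = 17
A: 6·6+2·1+6·0+3·0 = 38 | 2·7+3·8 = 38
Y: 6·0+2·0+6·2+3·3 = 21 | 2·0+3·7 = 21
X: 6·0+2·0+6·3+3·0 = 18 | 2·0+3·6 = 18
L: 6·1+2·7+6·0+3·0 = 20 | 2·4+3·4 = 20
gcd(6,2,6,3,2,3) = 1

Coefficients: [6, 2, 6, 3, 2, 3]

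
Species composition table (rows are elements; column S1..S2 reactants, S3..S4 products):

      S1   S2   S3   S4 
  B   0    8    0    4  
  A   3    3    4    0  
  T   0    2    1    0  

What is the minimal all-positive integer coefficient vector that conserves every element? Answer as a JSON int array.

Coefficients: [5, 3, 6, 6]

B: 5·0+3·8 = 24 | 6·0+6·4 = 24
A: 5·3+3·3 = 24 | 6·4+6·0 = 24
T: 5·0+3·2 = 6 | 6·1+6·0 = 6
gcd(5,3,6,6) = 1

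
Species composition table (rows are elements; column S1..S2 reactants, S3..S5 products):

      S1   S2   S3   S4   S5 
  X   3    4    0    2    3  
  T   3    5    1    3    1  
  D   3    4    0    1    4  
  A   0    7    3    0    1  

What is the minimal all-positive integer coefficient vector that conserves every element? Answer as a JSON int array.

Coefficients: [1, 3, 6, 3, 3]

X: 1·3+3·4 = 15 | 6·0+3·2+3·3 = 15
T: 1·3+3·5 = 18 | 6·1+3·3+3·1 = 18
D: 1·3+3·4 = 15 | 6·0+3·1+3·4 = 15
A: 1·0+3·7 = 21 | 6·3+3·0+3·1 = 21
gcd(1,3,6,3,3) = 1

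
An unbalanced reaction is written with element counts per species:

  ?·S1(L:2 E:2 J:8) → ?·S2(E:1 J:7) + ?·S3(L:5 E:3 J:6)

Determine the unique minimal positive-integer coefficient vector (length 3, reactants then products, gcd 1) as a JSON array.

L: 5·2 = 10 | 4·0+2·5 = 10
E: 5·2 = 10 | 4·1+2·3 = 10
J: 5·8 = 40 | 4·7+2·6 = 40
gcd(5,4,2) = 1

Coefficients: [5, 4, 2]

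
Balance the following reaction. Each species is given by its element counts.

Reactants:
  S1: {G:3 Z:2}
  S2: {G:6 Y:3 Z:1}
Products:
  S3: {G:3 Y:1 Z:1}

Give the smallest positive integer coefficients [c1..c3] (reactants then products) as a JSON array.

Coefficients: [1, 1, 3]

G: 1·3+1·6 = 9 | 3·3 = 9
Y: 1·0+1·3 = 3 | 3·1 = 3
Z: 1·2+1·1 = 3 | 3·1 = 3
gcd(1,1,3) = 1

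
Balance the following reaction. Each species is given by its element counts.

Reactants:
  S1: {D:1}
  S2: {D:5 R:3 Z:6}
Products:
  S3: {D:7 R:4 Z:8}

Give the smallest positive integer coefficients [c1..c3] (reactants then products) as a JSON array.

Coefficients: [1, 4, 3]

D: 1·1+4·5 = 21 | 3·7 = 21
R: 1·0+4·3 = 12 | 3·4 = 12
Z: 1·0+4·6 = 24 | 3·8 = 24
gcd(1,4,3) = 1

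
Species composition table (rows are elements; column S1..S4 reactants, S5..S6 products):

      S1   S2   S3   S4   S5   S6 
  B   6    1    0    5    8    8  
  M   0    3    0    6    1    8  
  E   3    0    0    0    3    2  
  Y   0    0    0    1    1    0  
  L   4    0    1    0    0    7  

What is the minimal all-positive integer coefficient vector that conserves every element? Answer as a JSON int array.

B: 5·6+3·1+1·0+3·5 = 48 | 3·8+3·8 = 48
M: 5·0+3·3+1·0+3·6 = 27 | 3·1+3·8 = 27
E: 5·3+3·0+1·0+3·0 = 15 | 3·3+3·2 = 15
Y: 5·0+3·0+1·0+3·1 = 3 | 3·1+3·0 = 3
L: 5·4+3·0+1·1+3·0 = 21 | 3·0+3·7 = 21
gcd(5,3,1,3,3,3) = 1

Coefficients: [5, 3, 1, 3, 3, 3]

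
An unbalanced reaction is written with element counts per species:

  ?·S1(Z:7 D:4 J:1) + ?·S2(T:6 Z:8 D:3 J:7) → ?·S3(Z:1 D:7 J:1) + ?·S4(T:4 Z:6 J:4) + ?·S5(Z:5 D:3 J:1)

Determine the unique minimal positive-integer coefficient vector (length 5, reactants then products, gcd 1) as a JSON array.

T: 4·0+2·6 = 12 | 1·0+3·4+5·0 = 12
Z: 4·7+2·8 = 44 | 1·1+3·6+5·5 = 44
D: 4·4+2·3 = 22 | 1·7+3·0+5·3 = 22
J: 4·1+2·7 = 18 | 1·1+3·4+5·1 = 18
gcd(4,2,1,3,5) = 1

Coefficients: [4, 2, 1, 3, 5]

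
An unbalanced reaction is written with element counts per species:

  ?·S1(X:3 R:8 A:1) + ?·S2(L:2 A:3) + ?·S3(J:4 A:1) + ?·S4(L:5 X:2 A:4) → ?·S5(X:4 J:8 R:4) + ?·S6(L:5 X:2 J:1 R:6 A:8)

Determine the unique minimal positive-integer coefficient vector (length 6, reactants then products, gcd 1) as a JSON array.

L: 4·0+5·2+5·0+2·5 = 20 | 2·0+4·5 = 20
X: 4·3+5·0+5·0+2·2 = 16 | 2·4+4·2 = 16
J: 4·0+5·0+5·4+2·0 = 20 | 2·8+4·1 = 20
R: 4·8+5·0+5·0+2·0 = 32 | 2·4+4·6 = 32
A: 4·1+5·3+5·1+2·4 = 32 | 2·0+4·8 = 32
gcd(4,5,5,2,2,4) = 1

Coefficients: [4, 5, 5, 2, 2, 4]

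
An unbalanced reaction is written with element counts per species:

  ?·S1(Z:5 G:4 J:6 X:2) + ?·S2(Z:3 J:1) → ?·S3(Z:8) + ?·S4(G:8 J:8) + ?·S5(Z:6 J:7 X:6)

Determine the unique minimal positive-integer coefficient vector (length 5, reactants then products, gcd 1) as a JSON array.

Z: 6·5+2·3 = 36 | 3·8+3·0+2·6 = 36
G: 6·4+2·0 = 24 | 3·0+3·8+2·0 = 24
J: 6·6+2·1 = 38 | 3·0+3·8+2·7 = 38
X: 6·2+2·0 = 12 | 3·0+3·0+2·6 = 12
gcd(6,2,3,3,2) = 1

Coefficients: [6, 2, 3, 3, 2]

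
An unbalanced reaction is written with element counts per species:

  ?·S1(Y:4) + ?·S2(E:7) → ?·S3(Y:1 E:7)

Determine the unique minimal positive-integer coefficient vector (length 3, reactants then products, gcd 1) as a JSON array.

Y: 1·4+4·0 = 4 | 4·1 = 4
E: 1·0+4·7 = 28 | 4·7 = 28
gcd(1,4,4) = 1

Coefficients: [1, 4, 4]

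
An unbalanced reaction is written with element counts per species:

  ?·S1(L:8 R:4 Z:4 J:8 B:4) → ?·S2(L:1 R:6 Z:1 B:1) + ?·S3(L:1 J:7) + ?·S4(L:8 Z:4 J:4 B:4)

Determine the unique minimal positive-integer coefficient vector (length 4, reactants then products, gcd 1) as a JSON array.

Coefficients: [6, 4, 4, 5]

L: 6·8 = 48 | 4·1+4·1+5·8 = 48
R: 6·4 = 24 | 4·6+4·0+5·0 = 24
Z: 6·4 = 24 | 4·1+4·0+5·4 = 24
J: 6·8 = 48 | 4·0+4·7+5·4 = 48
B: 6·4 = 24 | 4·1+4·0+5·4 = 24
gcd(6,4,4,5) = 1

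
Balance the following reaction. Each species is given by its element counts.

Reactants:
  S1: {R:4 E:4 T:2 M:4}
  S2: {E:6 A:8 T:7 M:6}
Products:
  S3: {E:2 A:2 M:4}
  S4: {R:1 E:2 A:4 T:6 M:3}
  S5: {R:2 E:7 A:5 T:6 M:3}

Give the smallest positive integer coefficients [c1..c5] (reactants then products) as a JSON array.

R: 3·4+6·0 = 12 | 6·0+4·1+4·2 = 12
E: 3·4+6·6 = 48 | 6·2+4·2+4·7 = 48
A: 3·0+6·8 = 48 | 6·2+4·4+4·5 = 48
T: 3·2+6·7 = 48 | 6·0+4·6+4·6 = 48
M: 3·4+6·6 = 48 | 6·4+4·3+4·3 = 48
gcd(3,6,6,4,4) = 1

Coefficients: [3, 6, 6, 4, 4]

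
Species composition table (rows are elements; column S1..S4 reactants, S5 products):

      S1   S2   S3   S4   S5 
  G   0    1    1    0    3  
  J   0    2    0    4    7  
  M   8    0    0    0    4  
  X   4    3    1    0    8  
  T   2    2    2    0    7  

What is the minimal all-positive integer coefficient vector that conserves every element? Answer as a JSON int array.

Coefficients: [1, 3, 3, 2, 2]

G: 1·0+3·1+3·1+2·0 = 6 | 2·3 = 6
J: 1·0+3·2+3·0+2·4 = 14 | 2·7 = 14
M: 1·8+3·0+3·0+2·0 = 8 | 2·4 = 8
X: 1·4+3·3+3·1+2·0 = 16 | 2·8 = 16
T: 1·2+3·2+3·2+2·0 = 14 | 2·7 = 14
gcd(1,3,3,2,2) = 1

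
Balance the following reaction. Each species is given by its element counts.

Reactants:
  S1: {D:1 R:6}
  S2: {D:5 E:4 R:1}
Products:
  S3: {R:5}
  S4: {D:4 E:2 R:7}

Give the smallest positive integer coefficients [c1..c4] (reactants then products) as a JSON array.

Coefficients: [3, 1, 1, 2]

D: 3·1+1·5 = 8 | 1·0+2·4 = 8
E: 3·0+1·4 = 4 | 1·0+2·2 = 4
R: 3·6+1·1 = 19 | 1·5+2·7 = 19
gcd(3,1,1,2) = 1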